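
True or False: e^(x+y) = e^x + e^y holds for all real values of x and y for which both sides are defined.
False.

Claim: e^(x+y) = e^x + e^y.
Test a specific point where both sides are defined: x = 5, y = -3.
LHS = e^(x+y) ≈ 7.3891
RHS = e^x + e^y ≈ 148.4629
Since 7.3891 ≠ 148.4629, the equation fails at this point, so it cannot hold for all real values of x and y for which both sides are defined.
The correct rule is e^(x+y) = e^x · e^y (a product, not a sum).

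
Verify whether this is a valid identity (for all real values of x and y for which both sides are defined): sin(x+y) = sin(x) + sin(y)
No, this is NOT an identity.

Claim: sin(x+y) = sin(x) + sin(y).
Test a specific point where both sides are defined: x = -π/4, y = π/3.
LHS = sin(x+y) ≈ 0.2588
RHS = sin(x) + sin(y) ≈ 0.1589
Since 0.2588 ≠ 0.1589, the equation fails at this point, so it cannot hold for all real values of x and y for which both sides are defined.
The correct expansion is sin(x+y) = sin(x)cos(y) + cos(x)sin(y); sine is not additive.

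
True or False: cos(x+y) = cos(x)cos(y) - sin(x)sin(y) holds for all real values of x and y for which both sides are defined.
True.

Claim: cos(x+y) = cos(x)cos(y) - sin(x)sin(y).
Reasoning: By Euler's formula e^(i(x+y)) = e^(ix)·e^(iy) = (cos x + i·sin x)(cos y + i·sin y). The real part of the left side is cos(x+y); the real part of the product is cos(x)cos(y) - sin(x)sin(y) (since i·i = -1).
So the two sides agree for all real values of x and y for which both sides are defined.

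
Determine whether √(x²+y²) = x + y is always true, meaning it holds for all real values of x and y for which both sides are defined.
Claim: √(x²+y²) = x + y.
Test a specific point where both sides are defined: x = -3, y = 3.
LHS = √(x²+y²) ≈ 4.2426
RHS = x + y ≈ 0.0000
Since 4.2426 ≠ 0.0000, the equation fails at this point, so it cannot hold for all real values of x and y for which both sides are defined.
(x+y)² = x² + 2xy + y², not x² + y², so the square root does not split this way.

Conclusion: No, this is NOT an identity.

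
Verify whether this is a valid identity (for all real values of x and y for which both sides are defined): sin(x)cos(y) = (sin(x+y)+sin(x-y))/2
Yes, this is an identity.

Claim: sin(x)cos(y) = (sin(x+y)+sin(x-y))/2.
Reasoning: sin(x+y) = sin(x)cos(y) + cos(x)sin(y) and sin(x-y) = sin(x)cos(y) - cos(x)sin(y). Adding, sin(x+y) + sin(x-y) = 2sin(x)cos(y); divide by 2.
So the two sides agree for all real values of x and y for which both sides are defined.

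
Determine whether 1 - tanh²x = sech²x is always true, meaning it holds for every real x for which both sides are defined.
Claim: 1 - tanh²x = sech²x.
Reasoning: Divide cosh²x - sinh²x = 1 through by cosh²x (never zero): 1 - tanh²x = 1/cosh²x = sech²x.
So the two sides agree for every real x for which both sides are defined.

Conclusion: Yes, this is an identity.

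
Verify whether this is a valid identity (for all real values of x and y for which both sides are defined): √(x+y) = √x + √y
Claim: √(x+y) = √x + √y.
Test a specific point where both sides are defined: x = 1, y = 3.
LHS = √(x+y) ≈ 2.0000
RHS = √x + √y ≈ 2.7321
Since 2.0000 ≠ 2.7321, the equation fails at this point, so it cannot hold for all real values of x and y for which both sides are defined.
Squaring the right side gives x + 2√(xy) + y, not x + y.

Conclusion: No, this is NOT an identity.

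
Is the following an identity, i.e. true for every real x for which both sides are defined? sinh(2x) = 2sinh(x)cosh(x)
Yes, this is an identity.

Claim: sinh(2x) = 2sinh(x)cosh(x).
Reasoning: 2sinh(x)cosh(x) = 2 · (e^x - e^-x)/2 · (e^x + e^-x)/2 = (e^(2x) - e^(-2x))/2 = sinh(2x).
So the two sides agree for every real x for which both sides are defined.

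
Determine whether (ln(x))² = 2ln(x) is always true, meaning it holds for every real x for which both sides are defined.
Claim: (ln(x))² = 2ln(x).
Test a specific point where both sides are defined: x = 1/2.
LHS = (ln(x))² ≈ 0.4805
RHS = 2ln(x) ≈ -1.3863
Since 0.4805 ≠ -1.3863, the equation fails at this point, so it cannot hold for every real x for which both sides are defined.
2ln(x) equals ln(x²), which is not the same as (ln x)².

Conclusion: No, this is NOT an identity.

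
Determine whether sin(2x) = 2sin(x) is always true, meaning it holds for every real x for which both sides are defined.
Claim: sin(2x) = 2sin(x).
Test a specific point where both sides are defined: x = -π/4.
LHS = sin(2x) ≈ -1.0000
RHS = 2sin(x) ≈ -1.4142
Since -1.0000 ≠ -1.4142, the equation fails at this point, so it cannot hold for every real x for which both sides are defined.
The correct double-angle formula is sin(2x) = 2sin(x)cos(x).

Conclusion: No, this is NOT an identity.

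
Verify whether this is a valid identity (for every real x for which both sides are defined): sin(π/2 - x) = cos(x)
Claim: sin(π/2 - x) = cos(x).
Reasoning: Use sin(u - v) = sin(u)cos(v) - cos(u)sin(v) with u = π/2, v = x: sin(π/2)cos(x) - cos(π/2)sin(x) = 1·cos(x) - 0·sin(x) = cos(x).
So the two sides agree for every real x for which both sides are defined.

Conclusion: Yes, this is an identity.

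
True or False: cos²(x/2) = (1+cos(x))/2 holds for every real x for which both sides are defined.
True.

Claim: cos²(x/2) = (1+cos(x))/2.
Reasoning: Use cos(2θ) = 2cos²θ - 1 with θ = x/2: cos(x) = 2cos²(x/2) - 1. Solving for cos²(x/2) gives (1 + cos(x))/2.
So the two sides agree for every real x for which both sides are defined.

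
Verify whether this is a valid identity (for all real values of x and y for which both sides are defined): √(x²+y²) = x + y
Claim: √(x²+y²) = x + y.
Test a specific point where both sides are defined: x = -3, y = 3/2.
LHS = √(x²+y²) ≈ 3.3541
RHS = x + y ≈ -1.5000
Since 3.3541 ≠ -1.5000, the equation fails at this point, so it cannot hold for all real values of x and y for which both sides are defined.
(x+y)² = x² + 2xy + y², not x² + y², so the square root does not split this way.

Conclusion: No, this is NOT an identity.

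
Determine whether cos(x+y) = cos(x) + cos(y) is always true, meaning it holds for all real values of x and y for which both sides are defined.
Claim: cos(x+y) = cos(x) + cos(y).
Test a specific point where both sides are defined: x = π/3, y = -π/4.
LHS = cos(x+y) ≈ 0.9659
RHS = cos(x) + cos(y) ≈ 1.2071
Since 0.9659 ≠ 1.2071, the equation fails at this point, so it cannot hold for all real values of x and y for which both sides are defined.
The correct expansion is cos(x+y) = cos(x)cos(y) - sin(x)sin(y); cosine is not additive.

Conclusion: No, this is NOT an identity.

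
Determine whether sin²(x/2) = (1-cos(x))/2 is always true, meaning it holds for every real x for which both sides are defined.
Claim: sin²(x/2) = (1-cos(x))/2.
Reasoning: Use cos(2θ) = 1 - 2sin²θ with θ = x/2: cos(x) = 1 - 2sin²(x/2). Solving for sin²(x/2) gives (1 - cos(x))/2.
So the two sides agree for every real x for which both sides are defined.

Conclusion: Yes, this is an identity.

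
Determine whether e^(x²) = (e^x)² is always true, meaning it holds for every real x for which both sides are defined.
Claim: e^(x²) = (e^x)².
Test a specific point where both sides are defined: x = 1/2.
LHS = e^(x²) ≈ 1.2840
RHS = (e^x)² ≈ 2.7183
Since 1.2840 ≠ 2.7183, the equation fails at this point, so it cannot hold for every real x for which both sides are defined.
(e^x)² = e^(2x), and 2x ≠ x² in general.

Conclusion: No, this is NOT an identity.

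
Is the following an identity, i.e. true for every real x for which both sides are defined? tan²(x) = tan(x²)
Claim: tan²(x) = tan(x²).
Test a specific point where both sides are defined: x = 3π/4.
LHS = tan²(x) ≈ 1.0000
RHS = tan(x²) ≈ -0.8977
Since 1.0000 ≠ -0.8977, the equation fails at this point, so it cannot hold for every real x for which both sides are defined.
tan²(x) means (tan x)², squaring the output; tan(x²) squares the input. These are different functions.

Conclusion: No, this is NOT an identity.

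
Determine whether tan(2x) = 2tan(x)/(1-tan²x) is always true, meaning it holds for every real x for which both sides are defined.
Claim: tan(2x) = 2tan(x)/(1-tan²x).
Reasoning: tan(2x) = sin(2x)/cos(2x) = 2sin(x)cos(x) / (cos²x - sin²x). Divide numerator and denominator by cos²x: 2tan(x) / (1 - tan²x).
So the two sides agree for every real x for which both sides are defined.

Conclusion: Yes, this is an identity.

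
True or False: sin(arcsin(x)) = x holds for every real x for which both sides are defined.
True.

Claim: sin(arcsin(x)) = x.
Reasoning: For -1 ≤ x ≤ 1 (where arcsin is defined), arcsin(x) is by definition an angle whose sine equals x. Taking the sine of that angle returns x. (Note the other order, arcsin(sin x) = x, is NOT an identity.)
So the two sides agree for every real x for which both sides are defined.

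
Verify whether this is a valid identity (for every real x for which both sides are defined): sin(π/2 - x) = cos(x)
Claim: sin(π/2 - x) = cos(x).
Reasoning: Use sin(u - v) = sin(u)cos(v) - cos(u)sin(v) with u = π/2, v = x: sin(π/2)cos(x) - cos(π/2)sin(x) = 1·cos(x) - 0·sin(x) = cos(x).
So the two sides agree for every real x for which both sides are defined.

Conclusion: Yes, this is an identity.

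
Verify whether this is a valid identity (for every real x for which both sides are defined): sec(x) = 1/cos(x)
Yes, this is an identity.

Claim: sec(x) = 1/cos(x).
Reasoning: sec(x) is by definition the reciprocal of cos(x), wherever cos(x) ≠ 0.
So the two sides agree for every real x for which both sides are defined.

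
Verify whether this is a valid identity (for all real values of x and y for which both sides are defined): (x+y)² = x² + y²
Claim: (x+y)² = x² + y².
Test a specific point where both sides are defined: x = 4, y = 5.
LHS = (x+y)² ≈ 81.0000
RHS = x² + y² ≈ 41.0000
Since 81.0000 ≠ 41.0000, the equation fails at this point, so it cannot hold for all real values of x and y for which both sides are defined.
The correct expansion is (x+y)² = x² + 2xy + y²; the cross term 2xy is missing.

Conclusion: No, this is NOT an identity.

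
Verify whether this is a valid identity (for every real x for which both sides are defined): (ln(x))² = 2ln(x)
No, this is NOT an identity.

Claim: (ln(x))² = 2ln(x).
Test a specific point where both sides are defined: x = 3/2.
LHS = (ln(x))² ≈ 0.1644
RHS = 2ln(x) ≈ 0.8109
Since 0.1644 ≠ 0.8109, the equation fails at this point, so it cannot hold for every real x for which both sides are defined.
2ln(x) equals ln(x²), which is not the same as (ln x)².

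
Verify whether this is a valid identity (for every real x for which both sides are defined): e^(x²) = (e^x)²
Claim: e^(x²) = (e^x)².
Test a specific point where both sides are defined: x = 1.
LHS = e^(x²) ≈ 2.7183
RHS = (e^x)² ≈ 7.3891
Since 2.7183 ≠ 7.3891, the equation fails at this point, so it cannot hold for every real x for which both sides are defined.
(e^x)² = e^(2x), and 2x ≠ x² in general.

Conclusion: No, this is NOT an identity.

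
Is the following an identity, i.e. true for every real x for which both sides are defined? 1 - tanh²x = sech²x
Yes, this is an identity.

Claim: 1 - tanh²x = sech²x.
Reasoning: Divide cosh²x - sinh²x = 1 through by cosh²x (never zero): 1 - tanh²x = 1/cosh²x = sech²x.
So the two sides agree for every real x for which both sides are defined.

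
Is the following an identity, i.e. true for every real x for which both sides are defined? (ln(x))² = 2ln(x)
Claim: (ln(x))² = 2ln(x).
Test a specific point where both sides are defined: x = 3/2.
LHS = (ln(x))² ≈ 0.1644
RHS = 2ln(x) ≈ 0.8109
Since 0.1644 ≠ 0.8109, the equation fails at this point, so it cannot hold for every real x for which both sides are defined.
2ln(x) equals ln(x²), which is not the same as (ln x)².

Conclusion: No, this is NOT an identity.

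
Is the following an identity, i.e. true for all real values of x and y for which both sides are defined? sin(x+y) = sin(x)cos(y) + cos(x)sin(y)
Yes, this is an identity.

Claim: sin(x+y) = sin(x)cos(y) + cos(x)sin(y).
Reasoning: By Euler's formula e^(i(x+y)) = e^(ix)·e^(iy) = (cos x + i·sin x)(cos y + i·sin y). The imaginary part of the left side is sin(x+y); the imaginary part of the product is sin(x)cos(y) + cos(x)sin(y).
So the two sides agree for all real values of x and y for which both sides are defined.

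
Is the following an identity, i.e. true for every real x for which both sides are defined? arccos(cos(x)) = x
No, this is NOT an identity.

Claim: arccos(cos(x)) = x.
Test a specific point where both sides are defined: x = -π/6.
LHS = arccos(cos(x)) ≈ 0.5236
RHS = x ≈ -0.5236
Since 0.5236 ≠ -0.5236, the equation fails at this point, so it cannot hold for every real x for which both sides are defined.
arccos only returns values in [0, π], so arccos(cos(x)) = x holds only for x in that interval, not for all real x.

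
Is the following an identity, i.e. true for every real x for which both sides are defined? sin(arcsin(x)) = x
Yes, this is an identity.

Claim: sin(arcsin(x)) = x.
Reasoning: For -1 ≤ x ≤ 1 (where arcsin is defined), arcsin(x) is by definition an angle whose sine equals x. Taking the sine of that angle returns x. (Note the other order, arcsin(sin x) = x, is NOT an identity.)
So the two sides agree for every real x for which both sides are defined.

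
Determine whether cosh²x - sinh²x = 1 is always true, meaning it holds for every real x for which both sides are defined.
Yes, this is an identity.

Claim: cosh²x - sinh²x = 1.
Reasoning: With cosh(x) = (e^x + e^-x)/2 and sinh(x) = (e^x - e^-x)/2: cosh²x = (e^(2x) + 2 + e^(-2x))/4 and sinh²x = (e^(2x) - 2 + e^(-2x))/4. Subtracting leaves 4/4 = 1.
So the two sides agree for every real x for which both sides are defined.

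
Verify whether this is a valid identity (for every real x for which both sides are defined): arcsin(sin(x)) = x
No, this is NOT an identity.

Claim: arcsin(sin(x)) = x.
Test a specific point where both sides are defined: x = π.
LHS = arcsin(sin(x)) ≈ 0.0000
RHS = x ≈ 3.1416
Since 0.0000 ≠ 3.1416, the equation fails at this point, so it cannot hold for every real x for which both sides are defined.
arcsin only returns values in [-π/2, π/2], so arcsin(sin(x)) = x holds only for x in that interval, not for all real x.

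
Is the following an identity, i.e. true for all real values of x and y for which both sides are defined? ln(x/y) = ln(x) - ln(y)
Claim: ln(x/y) = ln(x) - ln(y).
Reasoning: Both sides are simultaneously defined only when x, y > 0. Write x = e^p, y = e^q. Then x/y = e^(p-q), so ln(x/y) = p - q = ln(x) - ln(y).
So the two sides agree for all real values of x and y for which both sides are defined.

Conclusion: Yes, this is an identity.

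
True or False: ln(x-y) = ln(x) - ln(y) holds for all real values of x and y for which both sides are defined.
False.

Claim: ln(x-y) = ln(x) - ln(y).
Test a specific point where both sides are defined: x = 5, y = 3.
LHS = ln(x-y) ≈ 0.6931
RHS = ln(x) - ln(y) ≈ 0.5108
Since 0.6931 ≠ 0.5108, the equation fails at this point, so it cannot hold for all real values of x and y for which both sides are defined.
ln(x) - ln(y) = ln(x/y), not ln(x-y).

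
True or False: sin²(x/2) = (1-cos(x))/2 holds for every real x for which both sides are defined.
True.

Claim: sin²(x/2) = (1-cos(x))/2.
Reasoning: Use cos(2θ) = 1 - 2sin²θ with θ = x/2: cos(x) = 1 - 2sin²(x/2). Solving for sin²(x/2) gives (1 - cos(x))/2.
So the two sides agree for every real x for which both sides are defined.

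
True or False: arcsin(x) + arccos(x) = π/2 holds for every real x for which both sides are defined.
Claim: arcsin(x) + arccos(x) = π/2.
Reasoning: Both sides are defined for -1 ≤ x ≤ 1. Let θ = arcsin(x), so sin θ = x and θ ∈ [-π/2, π/2]. Then cos(π/2 - θ) = sin θ = x and π/2 - θ ∈ [0, π], which is exactly the range of arccos, so arccos(x) = π/2 - θ. Adding: arcsin(x) + arccos(x) = θ + (π/2 - θ) = π/2.
So the two sides agree for every real x for which both sides are defined.

Conclusion: True.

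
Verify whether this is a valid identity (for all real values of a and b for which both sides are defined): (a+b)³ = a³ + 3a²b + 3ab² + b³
Claim: (a+b)³ = a³ + 3a²b + 3ab² + b³.
Reasoning: (a+b)³ = (a+b)(a+b)² = (a+b)(a² + 2ab + b²) = a³ + 2a²b + ab² + a²b + 2ab² + b³ = a³ + 3a²b + 3ab² + b³.
So the two sides agree for all real values of a and b for which both sides are defined.

Conclusion: Yes, this is an identity.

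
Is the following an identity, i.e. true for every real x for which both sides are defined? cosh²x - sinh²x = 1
Claim: cosh²x - sinh²x = 1.
Reasoning: With cosh(x) = (e^x + e^-x)/2 and sinh(x) = (e^x - e^-x)/2: cosh²x = (e^(2x) + 2 + e^(-2x))/4 and sinh²x = (e^(2x) - 2 + e^(-2x))/4. Subtracting leaves 4/4 = 1.
So the two sides agree for every real x for which both sides are defined.

Conclusion: Yes, this is an identity.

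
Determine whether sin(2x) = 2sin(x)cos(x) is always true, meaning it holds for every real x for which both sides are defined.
Yes, this is an identity.

Claim: sin(2x) = 2sin(x)cos(x).
Reasoning: Put y = x in the addition formula sin(x+y) = sin(x)cos(y) + cos(x)sin(y): sin(2x) = sin(x)cos(x) + cos(x)sin(x) = 2sin(x)cos(x).
So the two sides agree for every real x for which both sides are defined.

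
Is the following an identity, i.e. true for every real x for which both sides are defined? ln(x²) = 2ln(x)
Yes, this is an identity.

Claim: ln(x²) = 2ln(x).
Reasoning: The right side requires x > 0. For x > 0, x² = (e^(ln x))² = e^(2ln x), so ln(x²) = 2ln(x). (For x < 0 the right side is undefined, so those values are outside the claim.)
So the two sides agree for every real x for which both sides are defined.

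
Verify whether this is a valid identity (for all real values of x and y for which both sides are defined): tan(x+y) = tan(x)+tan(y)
No, this is NOT an identity.

Claim: tan(x+y) = tan(x)+tan(y).
Test a specific point where both sides are defined: x = -π/6, y = π/3.
LHS = tan(x+y) ≈ 0.5774
RHS = tan(x)+tan(y) ≈ 1.1547
Since 0.5774 ≠ 1.1547, the equation fails at this point, so it cannot hold for all real values of x and y for which both sides are defined.
The correct formula is tan(x+y) = (tan(x) + tan(y))/(1 - tan(x)tan(y)).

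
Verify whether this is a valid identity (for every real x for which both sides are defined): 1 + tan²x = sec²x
Yes, this is an identity.

Claim: 1 + tan²x = sec²x.
Reasoning: Start from sin²x + cos²x = 1 and divide every term by cos²x (allowed wherever tan x and sec x are defined): tan²x + 1 = 1/cos²x = sec²x.
So the two sides agree for every real x for which both sides are defined.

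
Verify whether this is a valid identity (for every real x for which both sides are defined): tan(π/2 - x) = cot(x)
Yes, this is an identity.

Claim: tan(π/2 - x) = cot(x).
Reasoning: tan(π/2 - x) = sin(π/2 - x)/cos(π/2 - x) = cos(x)/sin(x) = cot(x), using the cofunction identities sin(π/2 - x) = cos(x) and cos(π/2 - x) = sin(x).
So the two sides agree for every real x for which both sides are defined.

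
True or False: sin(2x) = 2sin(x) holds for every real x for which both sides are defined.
False.

Claim: sin(2x) = 2sin(x).
Test a specific point where both sides are defined: x = -π/4.
LHS = sin(2x) ≈ -1.0000
RHS = 2sin(x) ≈ -1.4142
Since -1.0000 ≠ -1.4142, the equation fails at this point, so it cannot hold for every real x for which both sides are defined.
The correct double-angle formula is sin(2x) = 2sin(x)cos(x).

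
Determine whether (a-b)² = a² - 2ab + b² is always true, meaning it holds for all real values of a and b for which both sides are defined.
Yes, this is an identity.

Claim: (a-b)² = a² - 2ab + b².
Reasoning: Expand: (a-b)² = (a-b)(a-b) = a·a - a·b - b·a + b·b = a² - 2ab + b².
So the two sides agree for all real values of a and b for which both sides are defined.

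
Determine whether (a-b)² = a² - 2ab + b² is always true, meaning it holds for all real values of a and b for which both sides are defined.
Claim: (a-b)² = a² - 2ab + b².
Reasoning: Expand: (a-b)² = (a-b)(a-b) = a·a - a·b - b·a + b·b = a² - 2ab + b².
So the two sides agree for all real values of a and b for which both sides are defined.

Conclusion: Yes, this is an identity.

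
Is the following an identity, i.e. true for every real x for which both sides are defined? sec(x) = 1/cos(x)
Claim: sec(x) = 1/cos(x).
Reasoning: sec(x) is by definition the reciprocal of cos(x), wherever cos(x) ≠ 0.
So the two sides agree for every real x for which both sides are defined.

Conclusion: Yes, this is an identity.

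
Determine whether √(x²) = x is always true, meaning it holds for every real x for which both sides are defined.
No, this is NOT an identity.

Claim: √(x²) = x.
Test a specific point where both sides are defined: x = -3.
LHS = √(x²) ≈ 3.0000
RHS = x ≈ -3.0000
Since 3.0000 ≠ -3.0000, the equation fails at this point, so it cannot hold for every real x for which both sides are defined.
√(x²) = |x|, which differs from x whenever x < 0 (both sides are defined for every real x).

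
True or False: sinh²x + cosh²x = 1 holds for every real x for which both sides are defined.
False.

Claim: sinh²x + cosh²x = 1.
Test a specific point where both sides are defined: x = 3/2.
LHS = sinh²x + cosh²x ≈ 10.0677
RHS = 1 ≈ 1.0000
Since 10.0677 ≠ 1.0000, the equation fails at this point, so it cannot hold for every real x for which both sides are defined.
The correct hyperbolic identity is cosh²x - sinh²x = 1 (a difference); the sum sinh²x + cosh²x equals cosh(2x).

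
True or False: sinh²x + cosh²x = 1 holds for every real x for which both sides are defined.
Claim: sinh²x + cosh²x = 1.
Test a specific point where both sides are defined: x = 1.
LHS = sinh²x + cosh²x ≈ 3.7622
RHS = 1 ≈ 1.0000
Since 3.7622 ≠ 1.0000, the equation fails at this point, so it cannot hold for every real x for which both sides are defined.
The correct hyperbolic identity is cosh²x - sinh²x = 1 (a difference); the sum sinh²x + cosh²x equals cosh(2x).

Conclusion: False.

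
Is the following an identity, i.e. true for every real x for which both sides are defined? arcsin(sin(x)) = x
No, this is NOT an identity.

Claim: arcsin(sin(x)) = x.
Test a specific point where both sides are defined: x = 2π/3.
LHS = arcsin(sin(x)) ≈ 1.0472
RHS = x ≈ 2.0944
Since 1.0472 ≠ 2.0944, the equation fails at this point, so it cannot hold for every real x for which both sides are defined.
arcsin only returns values in [-π/2, π/2], so arcsin(sin(x)) = x holds only for x in that interval, not for all real x.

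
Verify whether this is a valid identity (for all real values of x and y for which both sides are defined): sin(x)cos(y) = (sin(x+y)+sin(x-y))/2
Yes, this is an identity.

Claim: sin(x)cos(y) = (sin(x+y)+sin(x-y))/2.
Reasoning: sin(x+y) = sin(x)cos(y) + cos(x)sin(y) and sin(x-y) = sin(x)cos(y) - cos(x)sin(y). Adding, sin(x+y) + sin(x-y) = 2sin(x)cos(y); divide by 2.
So the two sides agree for all real values of x and y for which both sides are defined.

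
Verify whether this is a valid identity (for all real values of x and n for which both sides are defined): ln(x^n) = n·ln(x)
Claim: ln(x^n) = n·ln(x).
Reasoning: The right side requires x > 0. For x > 0, x^n = (e^(ln x))^n = e^(n·ln x), so taking ln of both sides gives ln(x^n) = n·ln(x).
So the two sides agree for all real values of x and n for which both sides are defined.

Conclusion: Yes, this is an identity.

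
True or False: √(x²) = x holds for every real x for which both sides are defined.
Claim: √(x²) = x.
Test a specific point where both sides are defined: x = -3.
LHS = √(x²) ≈ 3.0000
RHS = x ≈ -3.0000
Since 3.0000 ≠ -3.0000, the equation fails at this point, so it cannot hold for every real x for which both sides are defined.
√(x²) = |x|, which differs from x whenever x < 0 (both sides are defined for every real x).

Conclusion: False.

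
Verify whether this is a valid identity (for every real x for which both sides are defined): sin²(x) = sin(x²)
No, this is NOT an identity.

Claim: sin²(x) = sin(x²).
Test a specific point where both sides are defined: x = 2π/3.
LHS = sin²(x) ≈ 0.7500
RHS = sin(x²) ≈ -0.9474
Since 0.7500 ≠ -0.9474, the equation fails at this point, so it cannot hold for every real x for which both sides are defined.
sin²(x) means (sin x)², squaring the output; sin(x²) squares the input. These are different functions.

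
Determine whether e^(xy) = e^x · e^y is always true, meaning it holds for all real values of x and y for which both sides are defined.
Claim: e^(xy) = e^x · e^y.
Test a specific point where both sides are defined: x = 1/2, y = -2.
LHS = e^(xy) ≈ 0.3679
RHS = e^x · e^y ≈ 0.2231
Since 0.3679 ≠ 0.2231, the equation fails at this point, so it cannot hold for all real values of x and y for which both sides are defined.
e^x · e^y = e^(x+y), not e^(xy).

Conclusion: No, this is NOT an identity.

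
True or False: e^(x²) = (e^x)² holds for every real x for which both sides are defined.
Claim: e^(x²) = (e^x)².
Test a specific point where both sides are defined: x = -2.
LHS = e^(x²) ≈ 54.5982
RHS = (e^x)² ≈ 0.0183
Since 54.5982 ≠ 0.0183, the equation fails at this point, so it cannot hold for every real x for which both sides are defined.
(e^x)² = e^(2x), and 2x ≠ x² in general.

Conclusion: False.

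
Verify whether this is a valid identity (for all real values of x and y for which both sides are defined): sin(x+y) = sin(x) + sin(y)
No, this is NOT an identity.

Claim: sin(x+y) = sin(x) + sin(y).
Test a specific point where both sides are defined: x = π, y = 2π/3.
LHS = sin(x+y) ≈ -0.8660
RHS = sin(x) + sin(y) ≈ 0.8660
Since -0.8660 ≠ 0.8660, the equation fails at this point, so it cannot hold for all real values of x and y for which both sides are defined.
The correct expansion is sin(x+y) = sin(x)cos(y) + cos(x)sin(y); sine is not additive.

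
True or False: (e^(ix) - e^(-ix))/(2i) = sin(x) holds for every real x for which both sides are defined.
Claim: (e^(ix) - e^(-ix))/(2i) = sin(x).
Reasoning: By Euler's formula e^(ix) = cos(x) + i·sin(x) and e^(-ix) = cos(x) - i·sin(x). Subtracting cancels the cosine terms: e^(ix) - e^(-ix) = 2i·sin(x); divide by 2i.
So the two sides agree for every real x for which both sides are defined.

Conclusion: True.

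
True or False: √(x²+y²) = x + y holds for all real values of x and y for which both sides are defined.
Claim: √(x²+y²) = x + y.
Test a specific point where both sides are defined: x = -2, y = 2.
LHS = √(x²+y²) ≈ 2.8284
RHS = x + y ≈ 0.0000
Since 2.8284 ≠ 0.0000, the equation fails at this point, so it cannot hold for all real values of x and y for which both sides are defined.
(x+y)² = x² + 2xy + y², not x² + y², so the square root does not split this way.

Conclusion: False.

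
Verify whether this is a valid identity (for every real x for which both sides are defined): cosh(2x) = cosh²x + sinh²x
Claim: cosh(2x) = cosh²x + sinh²x.
Reasoning: cosh²x = (e^(2x) + 2 + e^(-2x))/4 and sinh²x = (e^(2x) - 2 + e^(-2x))/4. Adding gives (2e^(2x) + 2e^(-2x))/4 = (e^(2x) + e^(-2x))/2 = cosh(2x).
So the two sides agree for every real x for which both sides are defined.

Conclusion: Yes, this is an identity.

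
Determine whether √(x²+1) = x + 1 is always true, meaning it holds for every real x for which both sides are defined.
No, this is NOT an identity.

Claim: √(x²+1) = x + 1.
Test a specific point where both sides are defined: x = 4.
LHS = √(x²+1) ≈ 4.1231
RHS = x + 1 ≈ 5.0000
Since 4.1231 ≠ 5.0000, the equation fails at this point, so it cannot hold for every real x for which both sides are defined.
(x+1)² = x² + 2x + 1 ≠ x² + 1 unless x = 0.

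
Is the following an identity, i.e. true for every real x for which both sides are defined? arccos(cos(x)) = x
Claim: arccos(cos(x)) = x.
Test a specific point where both sides are defined: x = -π/3.
LHS = arccos(cos(x)) ≈ 1.0472
RHS = x ≈ -1.0472
Since 1.0472 ≠ -1.0472, the equation fails at this point, so it cannot hold for every real x for which both sides are defined.
arccos only returns values in [0, π], so arccos(cos(x)) = x holds only for x in that interval, not for all real x.

Conclusion: No, this is NOT an identity.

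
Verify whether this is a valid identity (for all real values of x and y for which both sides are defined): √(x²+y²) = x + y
Claim: √(x²+y²) = x + y.
Test a specific point where both sides are defined: x = 3, y = 3/2.
LHS = √(x²+y²) ≈ 3.3541
RHS = x + y ≈ 4.5000
Since 3.3541 ≠ 4.5000, the equation fails at this point, so it cannot hold for all real values of x and y for which both sides are defined.
(x+y)² = x² + 2xy + y², not x² + y², so the square root does not split this way.

Conclusion: No, this is NOT an identity.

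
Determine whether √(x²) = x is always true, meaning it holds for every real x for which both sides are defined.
Claim: √(x²) = x.
Test a specific point where both sides are defined: x = -2.
LHS = √(x²) ≈ 2.0000
RHS = x ≈ -2.0000
Since 2.0000 ≠ -2.0000, the equation fails at this point, so it cannot hold for every real x for which both sides are defined.
√(x²) = |x|, which differs from x whenever x < 0 (both sides are defined for every real x).

Conclusion: No, this is NOT an identity.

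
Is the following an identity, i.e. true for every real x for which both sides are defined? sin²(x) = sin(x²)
Claim: sin²(x) = sin(x²).
Test a specific point where both sides are defined: x = π/3.
LHS = sin²(x) ≈ 0.7500
RHS = sin(x²) ≈ 0.8897
Since 0.7500 ≠ 0.8897, the equation fails at this point, so it cannot hold for every real x for which both sides are defined.
sin²(x) means (sin x)², squaring the output; sin(x²) squares the input. These are different functions.

Conclusion: No, this is NOT an identity.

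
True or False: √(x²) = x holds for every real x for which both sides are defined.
False.

Claim: √(x²) = x.
Test a specific point where both sides are defined: x = -3.
LHS = √(x²) ≈ 3.0000
RHS = x ≈ -3.0000
Since 3.0000 ≠ -3.0000, the equation fails at this point, so it cannot hold for every real x for which both sides are defined.
√(x²) = |x|, which differs from x whenever x < 0 (both sides are defined for every real x).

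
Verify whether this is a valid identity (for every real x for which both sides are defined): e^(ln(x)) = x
Claim: e^(ln(x)) = x.
Reasoning: For x > 0, ln(x) is by definition the exponent p such that e^p = x. Raising e to that exponent therefore returns x: e^(ln x) = x.
So the two sides agree for every real x for which both sides are defined.

Conclusion: Yes, this is an identity.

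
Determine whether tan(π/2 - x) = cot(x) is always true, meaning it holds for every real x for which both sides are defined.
Yes, this is an identity.

Claim: tan(π/2 - x) = cot(x).
Reasoning: tan(π/2 - x) = sin(π/2 - x)/cos(π/2 - x) = cos(x)/sin(x) = cot(x), using the cofunction identities sin(π/2 - x) = cos(x) and cos(π/2 - x) = sin(x).
So the two sides agree for every real x for which both sides are defined.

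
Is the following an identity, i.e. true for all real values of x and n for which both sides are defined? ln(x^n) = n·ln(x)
Yes, this is an identity.

Claim: ln(x^n) = n·ln(x).
Reasoning: The right side requires x > 0. For x > 0, x^n = (e^(ln x))^n = e^(n·ln x), so taking ln of both sides gives ln(x^n) = n·ln(x).
So the two sides agree for all real values of x and n for which both sides are defined.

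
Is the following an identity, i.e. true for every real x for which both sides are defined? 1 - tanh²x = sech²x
Claim: 1 - tanh²x = sech²x.
Reasoning: Divide cosh²x - sinh²x = 1 through by cosh²x (never zero): 1 - tanh²x = 1/cosh²x = sech²x.
So the two sides agree for every real x for which both sides are defined.

Conclusion: Yes, this is an identity.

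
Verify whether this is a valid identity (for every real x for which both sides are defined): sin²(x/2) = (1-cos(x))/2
Claim: sin²(x/2) = (1-cos(x))/2.
Reasoning: Use cos(2θ) = 1 - 2sin²θ with θ = x/2: cos(x) = 1 - 2sin²(x/2). Solving for sin²(x/2) gives (1 - cos(x))/2.
So the two sides agree for every real x for which both sides are defined.

Conclusion: Yes, this is an identity.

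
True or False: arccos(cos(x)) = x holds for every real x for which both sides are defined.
False.

Claim: arccos(cos(x)) = x.
Test a specific point where both sides are defined: x = -π/6.
LHS = arccos(cos(x)) ≈ 0.5236
RHS = x ≈ -0.5236
Since 0.5236 ≠ -0.5236, the equation fails at this point, so it cannot hold for every real x for which both sides are defined.
arccos only returns values in [0, π], so arccos(cos(x)) = x holds only for x in that interval, not for all real x.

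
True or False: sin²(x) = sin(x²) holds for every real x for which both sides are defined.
False.

Claim: sin²(x) = sin(x²).
Test a specific point where both sides are defined: x = π/4.
LHS = sin²(x) ≈ 0.5000
RHS = sin(x²) ≈ 0.5785
Since 0.5000 ≠ 0.5785, the equation fails at this point, so it cannot hold for every real x for which both sides are defined.
sin²(x) means (sin x)², squaring the output; sin(x²) squares the input. These are different functions.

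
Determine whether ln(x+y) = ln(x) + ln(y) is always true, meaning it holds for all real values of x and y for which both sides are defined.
Claim: ln(x+y) = ln(x) + ln(y).
Test a specific point where both sides are defined: x = 5, y = 3.
LHS = ln(x+y) ≈ 2.0794
RHS = ln(x) + ln(y) ≈ 2.7081
Since 2.0794 ≠ 2.7081, the equation fails at this point, so it cannot hold for all real values of x and y for which both sides are defined.
ln(x) + ln(y) = ln(xy), not ln(x+y).

Conclusion: No, this is NOT an identity.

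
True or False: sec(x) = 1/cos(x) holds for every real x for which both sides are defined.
Claim: sec(x) = 1/cos(x).
Reasoning: sec(x) is by definition the reciprocal of cos(x), wherever cos(x) ≠ 0.
So the two sides agree for every real x for which both sides are defined.

Conclusion: True.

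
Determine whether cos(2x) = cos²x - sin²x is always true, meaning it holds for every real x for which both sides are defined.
Claim: cos(2x) = cos²x - sin²x.
Reasoning: Put y = x in the addition formula cos(x+y) = cos(x)cos(y) - sin(x)sin(y): cos(2x) = cos²x - sin²x.
So the two sides agree for every real x for which both sides are defined.

Conclusion: Yes, this is an identity.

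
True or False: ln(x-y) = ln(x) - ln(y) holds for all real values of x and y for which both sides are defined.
False.

Claim: ln(x-y) = ln(x) - ln(y).
Test a specific point where both sides are defined: x = 5, y = 3/2.
LHS = ln(x-y) ≈ 1.2528
RHS = ln(x) - ln(y) ≈ 1.2040
Since 1.2528 ≠ 1.2040, the equation fails at this point, so it cannot hold for all real values of x and y for which both sides are defined.
ln(x) - ln(y) = ln(x/y), not ln(x-y).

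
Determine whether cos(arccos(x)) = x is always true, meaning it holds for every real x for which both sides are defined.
Claim: cos(arccos(x)) = x.
Reasoning: For -1 ≤ x ≤ 1 (where arccos is defined), arccos(x) is by definition an angle whose cosine equals x. Taking the cosine of that angle returns x. (Note the other order, arccos(cos x) = x, is NOT an identity.)
So the two sides agree for every real x for which both sides are defined.

Conclusion: Yes, this is an identity.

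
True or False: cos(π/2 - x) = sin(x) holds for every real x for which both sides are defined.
True.

Claim: cos(π/2 - x) = sin(x).
Reasoning: Use cos(u - v) = cos(u)cos(v) + sin(u)sin(v) with u = π/2, v = x: cos(π/2)cos(x) + sin(π/2)sin(x) = 0·cos(x) + 1·sin(x) = sin(x).
So the two sides agree for every real x for which both sides are defined.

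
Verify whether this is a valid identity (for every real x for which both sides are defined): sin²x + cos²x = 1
Yes, this is an identity.

Claim: sin²x + cos²x = 1.
Reasoning: The point (cos x, sin x) lies on the unit circle X² + Y² = 1, so cos²x + sin²x = 1 for every real x.
So the two sides agree for every real x for which both sides are defined.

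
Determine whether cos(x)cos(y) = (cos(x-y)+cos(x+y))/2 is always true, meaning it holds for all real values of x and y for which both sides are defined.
Claim: cos(x)cos(y) = (cos(x-y)+cos(x+y))/2.
Reasoning: cos(x-y) = cos(x)cos(y) + sin(x)sin(y) and cos(x+y) = cos(x)cos(y) - sin(x)sin(y). Adding, cos(x-y) + cos(x+y) = 2cos(x)cos(y); divide by 2.
So the two sides agree for all real values of x and y for which both sides are defined.

Conclusion: Yes, this is an identity.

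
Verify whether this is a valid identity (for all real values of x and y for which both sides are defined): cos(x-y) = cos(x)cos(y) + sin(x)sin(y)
Claim: cos(x-y) = cos(x)cos(y) + sin(x)sin(y).
Reasoning: Replace y by -y in cos(x+y) = cos(x)cos(y) - sin(x)sin(y) and use cos(-y) = cos(y), sin(-y) = -sin(y): cos(x-y) = cos(x)cos(y) + sin(x)sin(y).
So the two sides agree for all real values of x and y for which both sides are defined.

Conclusion: Yes, this is an identity.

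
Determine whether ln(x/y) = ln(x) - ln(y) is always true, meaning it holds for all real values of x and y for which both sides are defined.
Yes, this is an identity.

Claim: ln(x/y) = ln(x) - ln(y).
Reasoning: Both sides are simultaneously defined only when x, y > 0. Write x = e^p, y = e^q. Then x/y = e^(p-q), so ln(x/y) = p - q = ln(x) - ln(y).
So the two sides agree for all real values of x and y for which both sides are defined.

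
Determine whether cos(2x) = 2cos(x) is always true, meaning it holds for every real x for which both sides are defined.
Claim: cos(2x) = 2cos(x).
Test a specific point where both sides are defined: x = -π/2.
LHS = cos(2x) ≈ -1.0000
RHS = 2cos(x) ≈ 0.0000
Since -1.0000 ≠ 0.0000, the equation fails at this point, so it cannot hold for every real x for which both sides are defined.
The correct double-angle formula is cos(2x) = cos²x - sin²x.

Conclusion: No, this is NOT an identity.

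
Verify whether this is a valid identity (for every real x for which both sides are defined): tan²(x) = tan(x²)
Claim: tan²(x) = tan(x²).
Test a specific point where both sides are defined: x = π/4.
LHS = tan²(x) ≈ 1.0000
RHS = tan(x²) ≈ 0.7092
Since 1.0000 ≠ 0.7092, the equation fails at this point, so it cannot hold for every real x for which both sides are defined.
tan²(x) means (tan x)², squaring the output; tan(x²) squares the input. These are different functions.

Conclusion: No, this is NOT an identity.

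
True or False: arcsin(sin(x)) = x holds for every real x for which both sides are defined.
False.

Claim: arcsin(sin(x)) = x.
Test a specific point where both sides are defined: x = π.
LHS = arcsin(sin(x)) ≈ 0.0000
RHS = x ≈ 3.1416
Since 0.0000 ≠ 3.1416, the equation fails at this point, so it cannot hold for every real x for which both sides are defined.
arcsin only returns values in [-π/2, π/2], so arcsin(sin(x)) = x holds only for x in that interval, not for all real x.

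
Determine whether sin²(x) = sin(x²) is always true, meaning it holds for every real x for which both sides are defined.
Claim: sin²(x) = sin(x²).
Test a specific point where both sides are defined: x = π/2.
LHS = sin²(x) ≈ 1.0000
RHS = sin(x²) ≈ 0.6243
Since 1.0000 ≠ 0.6243, the equation fails at this point, so it cannot hold for every real x for which both sides are defined.
sin²(x) means (sin x)², squaring the output; sin(x²) squares the input. These are different functions.

Conclusion: No, this is NOT an identity.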